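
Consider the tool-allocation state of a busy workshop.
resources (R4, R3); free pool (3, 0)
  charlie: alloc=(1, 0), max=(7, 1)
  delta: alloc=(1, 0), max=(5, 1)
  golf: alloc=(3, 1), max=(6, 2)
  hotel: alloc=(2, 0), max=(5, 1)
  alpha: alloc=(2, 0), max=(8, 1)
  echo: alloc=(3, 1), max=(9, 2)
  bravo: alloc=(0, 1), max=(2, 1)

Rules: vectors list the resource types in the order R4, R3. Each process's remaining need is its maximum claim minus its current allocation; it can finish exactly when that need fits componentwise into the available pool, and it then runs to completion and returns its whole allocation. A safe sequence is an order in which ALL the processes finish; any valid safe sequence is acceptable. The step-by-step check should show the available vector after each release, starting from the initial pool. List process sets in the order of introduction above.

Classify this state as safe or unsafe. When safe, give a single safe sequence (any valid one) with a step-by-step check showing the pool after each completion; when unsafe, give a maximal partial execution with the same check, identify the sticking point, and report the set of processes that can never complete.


SAFE — a valid safe sequence is bravo, golf, echo, charlie, hotel, delta, alpha.
Key observation: at golf the run first touches a limit — (3, 1) against (3, 1), exact on a resource it actually requests.
Step-by-step check:
  pool = (3, 0)
  run bravo (needs (2, 0), free (3, 0)); after release of (0, 1) the pool is (3, 1)
  run golf (needs (3, 1), free (3, 1)); after release of (3, 1) the pool is (6, 2)
  run echo (needs (6, 1), free (6, 2)); after release of (3, 1) the pool is (9, 3)
  run charlie (needs (6, 1), free (9, 3)); after release of (1, 0) the pool is (10, 3)
  run hotel (needs (3, 1), free (10, 3)); after release of (2, 0) the pool is (12, 3)
  run delta (needs (4, 1), free (12, 3)); after release of (1, 0) the pool is (13, 3)
  run alpha (needs (6, 1), free (13, 3)); after release of (2, 0) the pool is (15, 3)


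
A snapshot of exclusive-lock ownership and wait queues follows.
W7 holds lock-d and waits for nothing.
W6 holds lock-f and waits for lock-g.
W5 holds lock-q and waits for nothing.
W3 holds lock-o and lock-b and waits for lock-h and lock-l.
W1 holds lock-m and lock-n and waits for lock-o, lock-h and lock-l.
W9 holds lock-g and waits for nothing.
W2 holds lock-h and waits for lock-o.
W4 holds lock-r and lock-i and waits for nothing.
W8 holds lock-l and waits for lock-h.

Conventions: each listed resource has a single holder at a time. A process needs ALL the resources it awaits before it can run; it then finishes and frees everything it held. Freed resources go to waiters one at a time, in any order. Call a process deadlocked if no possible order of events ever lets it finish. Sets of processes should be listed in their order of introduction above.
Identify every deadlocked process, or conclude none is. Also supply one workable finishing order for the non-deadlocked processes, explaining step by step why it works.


Deadlocked set: W3, W1, W2 and W8.
Key observation: along W3 -> W2 -> W3, each member waits on what the next one holds — a deadlock; W8 is caught in further circular waits and W1 waits into the deadlock from upstream.
A valid finishing order for the others: W9, W4, W7, W5, W6.
Walking it through:
  W9: no waits; runs immediately, freeing lock-g
  W4: no waits; runs immediately, freeing lock-r and lock-i
  W7: no waits; runs immediately, freeing lock-d
  W5: no waits; runs immediately, freeing lock-q
  run W6 (all its waits — lock-g — are resolved); releases lock-f


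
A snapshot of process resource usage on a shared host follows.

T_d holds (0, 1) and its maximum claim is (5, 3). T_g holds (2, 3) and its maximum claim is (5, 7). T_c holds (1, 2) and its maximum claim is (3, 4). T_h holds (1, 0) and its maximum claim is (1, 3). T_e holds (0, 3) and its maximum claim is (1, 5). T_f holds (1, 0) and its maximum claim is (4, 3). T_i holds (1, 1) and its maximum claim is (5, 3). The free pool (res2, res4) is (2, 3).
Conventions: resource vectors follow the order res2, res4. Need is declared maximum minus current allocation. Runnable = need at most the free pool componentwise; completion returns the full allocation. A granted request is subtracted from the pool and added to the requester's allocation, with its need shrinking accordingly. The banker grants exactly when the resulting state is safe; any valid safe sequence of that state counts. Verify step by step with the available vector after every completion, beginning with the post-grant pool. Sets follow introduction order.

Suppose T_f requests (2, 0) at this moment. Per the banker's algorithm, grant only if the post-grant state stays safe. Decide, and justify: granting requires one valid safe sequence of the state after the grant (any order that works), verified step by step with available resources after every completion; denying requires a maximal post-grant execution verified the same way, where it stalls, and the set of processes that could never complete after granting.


GRANT. The post-grant state is safe; one safe sequence: T_h, T_f, T_c, T_e, T_i, T_g, T_d.
Key observation: with (0, 3) left after the transfer, T_h can run at once — the state stays safe.
Verifying the post-grant state step by step:
  pool = (0, 3)
  run T_h (needs (0, 3), free (0, 3)); after release of (1, 0) the pool is (1, 3)
  run T_f (needs (1, 3), free (1, 3)); after release of (3, 0) the pool is (4, 3)
  run T_c (needs (2, 2), free (4, 3)); after release of (1, 2) the pool is (5, 5)
  run T_e (needs (1, 2), free (5, 5)); after release of (0, 3) the pool is (5, 8)
  run T_i (needs (4, 2), free (5, 8)); after release of (1, 1) the pool is (6, 9)
  run T_g (needs (3, 4), free (6, 9)); after release of (2, 3) the pool is (8, 12)
  run T_d (needs (5, 2), free (8, 12)); after release of (0, 1) the pool is (8, 13)


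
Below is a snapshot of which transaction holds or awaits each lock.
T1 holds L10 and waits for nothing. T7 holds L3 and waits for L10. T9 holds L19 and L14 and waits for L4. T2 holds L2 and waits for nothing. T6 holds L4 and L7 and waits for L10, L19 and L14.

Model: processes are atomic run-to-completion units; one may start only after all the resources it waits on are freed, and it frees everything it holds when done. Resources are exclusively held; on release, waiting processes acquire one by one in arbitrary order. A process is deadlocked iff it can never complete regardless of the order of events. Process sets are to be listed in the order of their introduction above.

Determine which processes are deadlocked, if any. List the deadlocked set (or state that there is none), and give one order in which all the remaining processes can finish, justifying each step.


Deadlocked: T9 and T6.
Key observation: the cycle T9 -> T6 -> T9 can never break — each member waits on the next; no other process is dragged down with it.
The rest can finish in the order T2, T1, T7.
Walking it through:
  T2 waits on nothing -> runs at once and releases L2
  T1 waits on nothing -> runs at once and releases L10
  T7 waits on L10 — all released -> runs and releases L3


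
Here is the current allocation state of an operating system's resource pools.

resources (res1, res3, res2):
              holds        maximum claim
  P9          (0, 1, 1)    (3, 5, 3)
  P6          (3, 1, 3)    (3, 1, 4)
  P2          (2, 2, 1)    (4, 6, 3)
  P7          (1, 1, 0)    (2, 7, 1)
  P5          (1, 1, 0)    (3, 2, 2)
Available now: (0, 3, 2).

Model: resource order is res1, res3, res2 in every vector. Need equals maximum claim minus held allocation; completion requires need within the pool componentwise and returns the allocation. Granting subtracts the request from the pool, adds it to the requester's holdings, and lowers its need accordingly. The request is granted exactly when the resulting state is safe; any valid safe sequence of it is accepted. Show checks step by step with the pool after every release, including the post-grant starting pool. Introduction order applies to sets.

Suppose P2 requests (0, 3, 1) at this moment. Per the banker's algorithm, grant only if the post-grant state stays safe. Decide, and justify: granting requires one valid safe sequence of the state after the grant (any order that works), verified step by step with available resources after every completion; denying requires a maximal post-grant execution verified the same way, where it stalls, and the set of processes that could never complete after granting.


GRANT — the state after the grant stays safe, e.g. via P6, P2, P9, P5, P7.
Key observation: the transfer keeps a workable pool ((0, 0, 1)); P6 starts the safe sequence.
Step-by-step check of the post-grant state:
  pool = (0, 0, 1)
  P6 needs (0, 0, 1) <= (0, 0, 1) -> finishes; pool += (3, 1, 3) = (3, 1, 4)
  P2 needs (2, 1, 1) <= (3, 1, 4) -> finishes; pool += (2, 5, 2) = (5, 6, 6)
  P9 needs (3, 4, 2) <= (5, 6, 6) -> finishes; pool += (0, 1, 1) = (5, 7, 7)
  P5 needs (2, 1, 2) <= (5, 7, 7) -> finishes; pool += (1, 1, 0) = (6, 8, 7)
  P7 needs (1, 6, 1) <= (6, 8, 7) -> finishes; pool += (1, 1, 0) = (7, 9, 7)


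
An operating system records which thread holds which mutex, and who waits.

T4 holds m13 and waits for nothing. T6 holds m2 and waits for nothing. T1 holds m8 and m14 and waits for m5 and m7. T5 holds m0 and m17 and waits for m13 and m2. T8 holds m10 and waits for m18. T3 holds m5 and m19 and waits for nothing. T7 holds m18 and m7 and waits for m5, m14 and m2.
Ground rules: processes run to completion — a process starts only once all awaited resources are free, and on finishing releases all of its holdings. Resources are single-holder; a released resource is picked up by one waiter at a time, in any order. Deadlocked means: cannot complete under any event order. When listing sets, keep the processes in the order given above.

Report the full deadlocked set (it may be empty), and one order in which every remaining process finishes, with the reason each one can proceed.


The deadlocked set is T1, T8 and T7.
Key observation: the knot is the closed ring of waits T1 -> T7 -> T1; T8 waits into the deadlock from upstream.
A valid finishing order for the others: T6, T3, T4, T5.
Check, step by step:
  T6 waits on nothing -> runs at once and releases m2
  T3 waits on nothing -> runs at once and releases m5 and m19
  T4 waits on nothing -> runs at once and releases m13
  run T5 (all its waits — m13 and m2 — are resolved); releases m0 and m17


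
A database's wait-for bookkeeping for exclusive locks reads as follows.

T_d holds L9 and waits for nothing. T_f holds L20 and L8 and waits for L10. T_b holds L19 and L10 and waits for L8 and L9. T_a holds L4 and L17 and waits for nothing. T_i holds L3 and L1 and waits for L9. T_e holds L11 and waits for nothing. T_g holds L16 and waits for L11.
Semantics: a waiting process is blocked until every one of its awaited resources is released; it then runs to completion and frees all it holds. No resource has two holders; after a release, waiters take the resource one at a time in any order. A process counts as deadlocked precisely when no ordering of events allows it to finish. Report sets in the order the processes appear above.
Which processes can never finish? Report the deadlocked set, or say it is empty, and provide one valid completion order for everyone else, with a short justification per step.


The deadlocked set is T_f and T_b.
Key observation: the knot is the closed ring of waits T_f -> T_b -> T_f; no other process is dragged down with it.
The rest can finish in the order T_e, T_d, T_a, T_g, T_i.
Verifying each step:
  T_e: no waits; runs immediately, freeing L11
  T_d: no waits; runs immediately, freeing L9
  T_a: no waits; runs immediately, freeing L4 and L17
  T_g: everything it awaited (L11) is free; runs, freeing L16
  T_i: everything it awaited (L9) is free; runs, freeing L3 and L1


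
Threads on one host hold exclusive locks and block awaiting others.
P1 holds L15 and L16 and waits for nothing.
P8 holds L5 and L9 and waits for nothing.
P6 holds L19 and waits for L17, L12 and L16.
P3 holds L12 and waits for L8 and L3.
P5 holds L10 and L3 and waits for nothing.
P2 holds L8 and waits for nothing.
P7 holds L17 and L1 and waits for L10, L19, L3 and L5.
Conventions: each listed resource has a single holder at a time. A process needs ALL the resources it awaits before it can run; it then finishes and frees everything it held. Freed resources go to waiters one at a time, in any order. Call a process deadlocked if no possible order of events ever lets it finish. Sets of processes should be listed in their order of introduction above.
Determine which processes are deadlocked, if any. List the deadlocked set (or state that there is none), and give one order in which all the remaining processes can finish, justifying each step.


The deadlocked set is P6 and P7.
Key observation: along P6 -> P7 -> P6, each member waits on what the next one holds — a deadlock; no other process is dragged down with it.
One completion order for the rest: P8, P5, P1, P2, P3.
Step-by-step check:
  P8 waits on nothing -> runs at once and releases L5 and L9
  P5 waits on nothing -> runs at once and releases L10 and L3
  P1 waits on nothing -> runs at once and releases L15 and L16
  P2 waits on nothing -> runs at once and releases L8
  run P3 (all its waits — L8 and L3 — are resolved); releases L12


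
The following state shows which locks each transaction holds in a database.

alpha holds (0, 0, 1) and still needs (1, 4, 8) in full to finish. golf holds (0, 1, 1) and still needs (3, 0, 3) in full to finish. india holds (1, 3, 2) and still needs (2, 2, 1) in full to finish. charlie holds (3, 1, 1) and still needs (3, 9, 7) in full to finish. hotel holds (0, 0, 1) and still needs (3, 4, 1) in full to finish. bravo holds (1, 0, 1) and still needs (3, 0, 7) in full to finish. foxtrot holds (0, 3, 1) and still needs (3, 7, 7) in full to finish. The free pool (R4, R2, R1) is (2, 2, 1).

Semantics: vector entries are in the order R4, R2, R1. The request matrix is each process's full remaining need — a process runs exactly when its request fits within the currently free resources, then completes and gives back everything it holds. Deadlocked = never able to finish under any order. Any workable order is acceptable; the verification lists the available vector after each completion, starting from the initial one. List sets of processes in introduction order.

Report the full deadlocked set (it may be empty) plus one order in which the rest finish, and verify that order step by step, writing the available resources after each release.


Deadlocked: alpha, charlie, bravo and foxtrot.
Key observation: once india, hotel, golf finish, the pool peaks at (3, 6, 5) — and every remaining process still needs more R1 than that.
One completion order for the rest: india, hotel, golf. Check, step by step:
  pool = (2, 2, 1)
  india: need (2, 2, 1) fits (2, 2, 1); releases (1, 3, 2), pool now (3, 5, 3)
  hotel: need (3, 4, 1) fits (3, 5, 3); releases (0, 0, 1), pool now (3, 5, 4)
  golf: need (3, 0, 3) fits (3, 5, 4); releases (0, 1, 1), pool now (3, 6, 5)
The blocked processes can never fit:
  alpha cannot run: need (1, 4, 8) vs free (3, 6, 5) (insufficient R1)
  charlie cannot run: need (3, 9, 7) vs free (3, 6, 5) (insufficient R2 and R1)
  bravo cannot run: need (3, 0, 7) vs free (3, 6, 5) (insufficient R1)
  foxtrot cannot run: need (3, 7, 7) vs free (3, 6, 5) (insufficient R2 and R1)


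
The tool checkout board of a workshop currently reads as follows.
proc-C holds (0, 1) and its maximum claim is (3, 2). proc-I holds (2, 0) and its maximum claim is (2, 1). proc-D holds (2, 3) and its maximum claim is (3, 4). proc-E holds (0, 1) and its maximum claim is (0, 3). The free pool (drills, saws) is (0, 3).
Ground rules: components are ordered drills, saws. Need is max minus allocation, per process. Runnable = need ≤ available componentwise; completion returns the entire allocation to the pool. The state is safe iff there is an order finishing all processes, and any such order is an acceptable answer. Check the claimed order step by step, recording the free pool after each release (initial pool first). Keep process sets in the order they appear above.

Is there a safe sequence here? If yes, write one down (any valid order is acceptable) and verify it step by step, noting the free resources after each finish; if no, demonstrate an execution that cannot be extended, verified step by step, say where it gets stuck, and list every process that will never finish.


The state is SAFE; one workable sequence: proc-I, proc-D, proc-C, proc-E.
Key observation: every step clears its requested resources with room to spare; the minimum clearance is 1, first at proc-D — (1, 1) vs (2, 3) free.
Step-by-step check:
  pool = (0, 3)
  proc-I needs (0, 1) <= (0, 3) -> finishes; pool += (2, 0) = (2, 3)
  proc-D needs (1, 1) <= (2, 3) -> finishes; pool += (2, 3) = (4, 6)
  proc-C needs (3, 1) <= (4, 6) -> finishes; pool += (0, 1) = (4, 7)
  proc-E needs (0, 2) <= (4, 7) -> finishes; pool += (0, 1) = (4, 8)


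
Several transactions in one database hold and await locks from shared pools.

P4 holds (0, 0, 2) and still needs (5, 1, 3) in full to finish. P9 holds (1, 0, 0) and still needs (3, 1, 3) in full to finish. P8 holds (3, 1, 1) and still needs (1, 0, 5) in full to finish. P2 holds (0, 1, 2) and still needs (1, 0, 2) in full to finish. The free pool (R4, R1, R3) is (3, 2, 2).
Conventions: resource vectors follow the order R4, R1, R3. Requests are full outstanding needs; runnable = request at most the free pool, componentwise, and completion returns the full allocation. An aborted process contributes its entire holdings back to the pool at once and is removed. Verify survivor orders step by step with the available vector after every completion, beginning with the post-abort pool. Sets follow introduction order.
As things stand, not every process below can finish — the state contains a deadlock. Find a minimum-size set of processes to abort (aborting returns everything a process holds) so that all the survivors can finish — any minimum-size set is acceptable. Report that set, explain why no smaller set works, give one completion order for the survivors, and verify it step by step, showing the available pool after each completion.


The answer: abort P4.
Key observation: aborting P4 returns (0, 0, 2), and P8 — hopeless before — runs at step 2 with the returned capacity in the pool.
Minimality: the empty abort set fails — the state is deadlocked as it stands.
One survivor order: P2, P8, P9. Check, step by step (post-abort pool first):
  pool = (3, 2, 4)
  P2 needs (1, 0, 2) <= (3, 2, 4) -> finishes; pool += (0, 1, 2) = (3, 3, 6)
  P8 needs (1, 0, 5) <= (3, 3, 6) -> finishes; pool += (3, 1, 1) = (6, 4, 7)
  P9 needs (3, 1, 3) <= (6, 4, 7) -> finishes; pool += (1, 0, 0) = (7, 4, 7)


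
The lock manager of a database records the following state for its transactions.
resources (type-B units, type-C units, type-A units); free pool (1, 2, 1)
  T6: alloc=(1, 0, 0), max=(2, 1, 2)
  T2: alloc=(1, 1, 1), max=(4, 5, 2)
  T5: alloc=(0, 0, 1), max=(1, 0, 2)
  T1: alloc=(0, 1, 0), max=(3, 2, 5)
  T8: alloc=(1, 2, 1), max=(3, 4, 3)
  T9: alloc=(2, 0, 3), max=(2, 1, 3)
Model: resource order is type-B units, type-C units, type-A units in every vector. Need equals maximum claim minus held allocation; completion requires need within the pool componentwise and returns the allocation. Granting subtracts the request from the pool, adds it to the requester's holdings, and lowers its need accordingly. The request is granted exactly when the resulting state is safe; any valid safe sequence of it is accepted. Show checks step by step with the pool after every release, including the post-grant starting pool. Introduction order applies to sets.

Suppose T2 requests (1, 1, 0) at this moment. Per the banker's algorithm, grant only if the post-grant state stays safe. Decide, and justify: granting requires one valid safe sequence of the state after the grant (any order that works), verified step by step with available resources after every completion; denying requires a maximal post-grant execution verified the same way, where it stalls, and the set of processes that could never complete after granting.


GRANT. The post-grant state is safe; one safe sequence: T9, T6, T5, T1, T8, T2.
Key observation: after the grant the pool drops to (0, 1, 1), which still lets T9 finish first and unwind the rest.
Step-by-step check of the post-grant state:
  pool = (0, 1, 1)
  run T9 (needs (0, 1, 0), free (0, 1, 1)); after release of (2, 0, 3) the pool is (2, 1, 4)
  run T6 (needs (1, 1, 2), free (2, 1, 4)); after release of (1, 0, 0) the pool is (3, 1, 4)
  run T5 (needs (1, 0, 1), free (3, 1, 4)); after release of (0, 0, 1) the pool is (3, 1, 5)
  run T1 (needs (3, 1, 5), free (3, 1, 5)); after release of (0, 1, 0) the pool is (3, 2, 5)
  run T8 (needs (2, 2, 2), free (3, 2, 5)); after release of (1, 2, 1) the pool is (4, 4, 6)
  run T2 (needs (2, 3, 1), free (4, 4, 6)); after release of (2, 2, 1) the pool is (6, 6, 7)


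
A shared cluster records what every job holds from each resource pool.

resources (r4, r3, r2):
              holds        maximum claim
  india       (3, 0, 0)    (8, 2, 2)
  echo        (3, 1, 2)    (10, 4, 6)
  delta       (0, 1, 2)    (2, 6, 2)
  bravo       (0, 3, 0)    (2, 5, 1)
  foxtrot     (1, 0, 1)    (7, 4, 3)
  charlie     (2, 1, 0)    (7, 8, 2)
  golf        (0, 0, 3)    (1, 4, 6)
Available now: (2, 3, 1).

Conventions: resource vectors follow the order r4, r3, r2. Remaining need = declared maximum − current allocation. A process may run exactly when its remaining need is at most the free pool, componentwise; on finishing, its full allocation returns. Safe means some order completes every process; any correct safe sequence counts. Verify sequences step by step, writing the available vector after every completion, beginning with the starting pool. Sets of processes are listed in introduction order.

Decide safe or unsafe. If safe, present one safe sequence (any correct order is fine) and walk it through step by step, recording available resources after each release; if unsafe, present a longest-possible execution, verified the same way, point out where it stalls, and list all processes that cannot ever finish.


The state is UNSAFE.
Key observation: bravo, delta, golf can finish, but then (2, 7, 6) is all there is, and the blocked group's r4 demands exceed it.
Going as far as possible: bravo, delta, golf; after that, nothing fits. Check, step by step:
  pool = (2, 3, 1)
  bravo needs (2, 2, 1) <= (2, 3, 1) -> finishes; pool += (0, 3, 0) = (2, 6, 1)
  delta needs (2, 5, 0) <= (2, 6, 1) -> finishes; pool += (0, 1, 2) = (2, 7, 3)
  golf needs (1, 4, 3) <= (2, 7, 3) -> finishes; pool += (0, 0, 3) = (2, 7, 6)
  india still needs (5, 2, 2) but only (2, 7, 6) is free — short on r4
  echo still needs (7, 3, 4) but only (2, 7, 6) is free — short on r4
  foxtrot still needs (6, 4, 2) but only (2, 7, 6) is free — short on r4
  charlie still needs (5, 7, 2) but only (2, 7, 6) is free — short on r4
Permanently blocked: india, echo, foxtrot and charlie.


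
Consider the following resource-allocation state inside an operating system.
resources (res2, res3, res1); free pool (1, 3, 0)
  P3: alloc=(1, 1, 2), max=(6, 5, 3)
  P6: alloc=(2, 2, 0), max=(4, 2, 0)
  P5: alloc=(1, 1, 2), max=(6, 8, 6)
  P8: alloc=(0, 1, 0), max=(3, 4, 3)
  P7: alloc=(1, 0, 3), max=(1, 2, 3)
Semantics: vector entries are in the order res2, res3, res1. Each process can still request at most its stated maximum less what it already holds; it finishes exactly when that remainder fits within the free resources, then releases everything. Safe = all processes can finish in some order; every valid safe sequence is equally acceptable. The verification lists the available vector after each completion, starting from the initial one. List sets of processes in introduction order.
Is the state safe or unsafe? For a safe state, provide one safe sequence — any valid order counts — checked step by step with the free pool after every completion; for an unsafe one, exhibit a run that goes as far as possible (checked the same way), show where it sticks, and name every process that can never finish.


UNSAFE — no complete ordering exists.
Key observation: once P7, P6, P8 finish, the pool peaks at (4, 6, 3) — and every remaining process still needs more res2 than that.
A maximal execution: P7, P6, P8 — then nothing else fits. Walking it through:
  pool = (1, 3, 0)
  P7 needs (0, 2, 0) <= (1, 3, 0) -> finishes; pool += (1, 0, 3) = (2, 3, 3)
  P6 needs (2, 0, 0) <= (2, 3, 3) -> finishes; pool += (2, 2, 0) = (4, 5, 3)
  P8 needs (3, 3, 3) <= (4, 5, 3) -> finishes; pool += (0, 1, 0) = (4, 6, 3)
  blocked: P3 wants (5, 4, 1), pool (4, 6, 3) — not enough res2
  blocked: P5 wants (5, 7, 4), pool (4, 6, 3) — not enough res2, res3 and res1
Never able to finish: P3 and P5.


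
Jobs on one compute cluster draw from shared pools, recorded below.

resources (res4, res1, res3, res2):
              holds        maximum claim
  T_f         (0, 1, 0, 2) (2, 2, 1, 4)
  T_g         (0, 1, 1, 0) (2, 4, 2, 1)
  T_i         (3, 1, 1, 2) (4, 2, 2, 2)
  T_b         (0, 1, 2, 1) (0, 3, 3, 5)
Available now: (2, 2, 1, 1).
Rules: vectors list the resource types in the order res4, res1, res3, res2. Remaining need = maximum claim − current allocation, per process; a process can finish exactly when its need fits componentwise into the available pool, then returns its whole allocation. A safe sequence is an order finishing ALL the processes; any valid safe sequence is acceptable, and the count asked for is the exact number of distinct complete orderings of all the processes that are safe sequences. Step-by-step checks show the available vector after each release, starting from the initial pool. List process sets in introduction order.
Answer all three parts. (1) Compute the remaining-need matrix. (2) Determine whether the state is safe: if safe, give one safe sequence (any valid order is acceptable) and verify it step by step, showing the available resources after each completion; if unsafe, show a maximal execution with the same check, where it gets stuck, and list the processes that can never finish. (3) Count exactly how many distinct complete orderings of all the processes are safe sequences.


(1) Remaining need (order res4, res1, res3, res2):
  T_f: (2, 1, 1, 2)
  T_g: (2, 3, 1, 1)
  T_i: (1, 1, 1, 0)
  T_b: (0, 2, 1, 4)
(2) SAFE, for example via the order T_i, T_g, T_f, T_b.
Key observation: the first exact fit in this order is T_i — it needs (1, 1, 1, 0) with (2, 2, 1, 1) free, meeting a requested resource to the last unit.
Check, step by step:
  pool = (2, 2, 1, 1)
  run T_i (needs (1, 1, 1, 0), free (2, 2, 1, 1)); after release of (3, 1, 1, 2) the pool is (5, 3, 2, 3)
  run T_g (needs (2, 3, 1, 1), free (5, 3, 2, 3)); after release of (0, 1, 1, 0) the pool is (5, 4, 3, 3)
  run T_f (needs (2, 1, 1, 2), free (5, 4, 3, 3)); after release of (0, 1, 0, 2) the pool is (5, 5, 3, 5)
  run T_b (needs (0, 2, 1, 4), free (5, 5, 3, 5)); after release of (0, 1, 2, 1) the pool is (5, 6, 5, 6)
(3) Precisely 3 of the possible complete orderings are safe sequences.


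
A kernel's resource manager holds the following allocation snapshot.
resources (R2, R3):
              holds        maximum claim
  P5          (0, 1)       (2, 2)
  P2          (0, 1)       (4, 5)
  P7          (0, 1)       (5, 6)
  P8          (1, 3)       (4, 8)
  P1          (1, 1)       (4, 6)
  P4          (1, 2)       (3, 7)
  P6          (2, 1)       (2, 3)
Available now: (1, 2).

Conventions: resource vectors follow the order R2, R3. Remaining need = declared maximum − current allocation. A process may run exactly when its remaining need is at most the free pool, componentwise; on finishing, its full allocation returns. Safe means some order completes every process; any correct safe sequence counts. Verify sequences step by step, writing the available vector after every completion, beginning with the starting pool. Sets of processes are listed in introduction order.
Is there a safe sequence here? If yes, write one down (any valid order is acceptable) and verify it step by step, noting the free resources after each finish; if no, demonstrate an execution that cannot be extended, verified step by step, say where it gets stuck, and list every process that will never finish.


UNSAFE — no complete ordering exists.
Key observation: after P6, P5 the pool peaks at (3, 4), and each blocked process is short somewhere: P2 on R2; P7 on R2, R3; P8 on R3; P1 on R3; P4 on R3.
The run P6, P5 cannot be extended any further. Check, step by step:
  pool = (1, 2)
  P6 needs (0, 2) <= (1, 2) -> finishes; pool += (2, 1) = (3, 3)
  P5 needs (2, 1) <= (3, 3) -> finishes; pool += (0, 1) = (3, 4)
  P2 still needs (4, 4) but only (3, 4) is free — short on R2
  P7 still needs (5, 5) but only (3, 4) is free — short on R2 and R3
  P8 still needs (3, 5) but only (3, 4) is free — short on R3
  P1 still needs (3, 5) but only (3, 4) is free — short on R3
  P4 still needs (2, 5) but only (3, 4) is free — short on R3
Permanently blocked: P2, P7, P8, P1 and P4.


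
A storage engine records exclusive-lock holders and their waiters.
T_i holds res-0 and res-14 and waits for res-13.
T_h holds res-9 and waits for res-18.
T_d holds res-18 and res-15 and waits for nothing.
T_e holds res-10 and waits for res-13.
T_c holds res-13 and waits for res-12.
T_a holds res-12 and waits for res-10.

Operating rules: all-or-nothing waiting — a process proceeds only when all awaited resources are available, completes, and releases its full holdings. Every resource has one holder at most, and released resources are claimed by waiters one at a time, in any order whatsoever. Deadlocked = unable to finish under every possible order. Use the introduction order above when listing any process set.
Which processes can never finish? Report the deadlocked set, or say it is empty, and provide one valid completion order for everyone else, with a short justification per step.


Deadlocked set: T_i, T_e, T_c and T_a.
Key observation: the loop T_c -> T_a -> T_e -> T_c blocks itself forever; T_i waits into the deadlock from upstream.
One completion order for the rest: T_d, T_h.
Step-by-step check:
  run T_d (it waits on nothing); releases res-18 and res-15
  run T_h (all its waits — res-18 — are resolved); releases res-9


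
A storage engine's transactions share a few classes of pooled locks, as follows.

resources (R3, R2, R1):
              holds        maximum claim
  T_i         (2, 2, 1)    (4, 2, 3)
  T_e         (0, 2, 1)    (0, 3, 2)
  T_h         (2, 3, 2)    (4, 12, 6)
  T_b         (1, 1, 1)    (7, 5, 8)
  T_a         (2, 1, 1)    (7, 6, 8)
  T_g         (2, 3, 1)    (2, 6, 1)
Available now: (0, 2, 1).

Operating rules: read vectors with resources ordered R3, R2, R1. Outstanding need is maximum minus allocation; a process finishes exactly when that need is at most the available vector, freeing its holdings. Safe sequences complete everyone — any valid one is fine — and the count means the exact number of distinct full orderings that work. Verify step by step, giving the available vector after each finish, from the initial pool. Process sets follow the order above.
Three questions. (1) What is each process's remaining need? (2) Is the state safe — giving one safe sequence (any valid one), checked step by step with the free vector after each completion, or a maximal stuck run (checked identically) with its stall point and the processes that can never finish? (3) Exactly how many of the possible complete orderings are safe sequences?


(1) Need matrix, components ordered R3, R2, R1:
  T_i: (2, 0, 2)
  T_e: (0, 1, 1)
  T_h: (2, 9, 4)
  T_b: (6, 4, 7)
  T_a: (5, 5, 7)
  T_g: (0, 3, 0)
(2) UNSAFE — no complete ordering exists.
Key observation: the wall is R1: completing T_e, T_g, T_i, T_h brings the pool only to (6, 12, 6), and all the rest need more.
The run T_e, T_g, T_i, T_h cannot be extended any further. Walking it through:
  pool = (0, 2, 1)
  T_e: need (0, 1, 1) fits (0, 2, 1); releases (0, 2, 1), pool now (0, 4, 2)
  T_g: need (0, 3, 0) fits (0, 4, 2); releases (2, 3, 1), pool now (2, 7, 3)
  T_i: need (2, 0, 2) fits (2, 7, 3); releases (2, 2, 1), pool now (4, 9, 4)
  T_h: need (2, 9, 4) fits (4, 9, 4); releases (2, 3, 2), pool now (6, 12, 6)
  blocked: T_b wants (6, 4, 7), pool (6, 12, 6) — not enough R1
  blocked: T_a wants (5, 5, 7), pool (6, 12, 6) — not enough R1
Processes that can never finish: T_b and T_a.
(3) The exact count: 0 of the possible complete orderings are safe sequences.


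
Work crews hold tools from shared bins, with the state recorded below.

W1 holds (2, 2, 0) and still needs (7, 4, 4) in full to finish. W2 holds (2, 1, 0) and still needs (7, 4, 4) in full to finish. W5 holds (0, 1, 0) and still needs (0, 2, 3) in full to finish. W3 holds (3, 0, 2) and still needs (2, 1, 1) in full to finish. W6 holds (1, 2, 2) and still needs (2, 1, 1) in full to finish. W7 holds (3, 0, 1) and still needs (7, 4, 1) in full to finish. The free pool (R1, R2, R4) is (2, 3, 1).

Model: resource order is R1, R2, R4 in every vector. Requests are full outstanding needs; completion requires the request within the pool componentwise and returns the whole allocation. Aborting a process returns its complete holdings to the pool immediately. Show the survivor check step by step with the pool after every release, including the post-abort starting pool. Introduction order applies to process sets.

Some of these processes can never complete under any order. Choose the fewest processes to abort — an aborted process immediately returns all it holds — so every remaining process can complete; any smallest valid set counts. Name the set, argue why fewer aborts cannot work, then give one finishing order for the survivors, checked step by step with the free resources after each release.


Minimum abort set: W7.
Key observation: the deadlocked W1 becomes finishable only because W7 released (3, 0, 1); it completes at step 4 below.
Minimality: the empty abort set fails — the state is deadlocked as it stands.
Survivors finish in the order: W3, W5, W6, W1, W2. Verifying each step (pool after the aborts first):
  pool = (5, 3, 2)
  run W3 (needs (2, 1, 1), free (5, 3, 2)); after release of (3, 0, 2) the pool is (8, 3, 4)
  run W5 (needs (0, 2, 3), free (8, 3, 4)); after release of (0, 1, 0) the pool is (8, 4, 4)
  run W6 (needs (2, 1, 1), free (8, 4, 4)); after release of (1, 2, 2) the pool is (9, 6, 6)
  run W1 (needs (7, 4, 4), free (9, 6, 6)); after release of (2, 2, 0) the pool is (11, 8, 6)
  run W2 (needs (7, 4, 4), free (11, 8, 6)); after release of (2, 1, 0) the pool is (13, 9, 6)


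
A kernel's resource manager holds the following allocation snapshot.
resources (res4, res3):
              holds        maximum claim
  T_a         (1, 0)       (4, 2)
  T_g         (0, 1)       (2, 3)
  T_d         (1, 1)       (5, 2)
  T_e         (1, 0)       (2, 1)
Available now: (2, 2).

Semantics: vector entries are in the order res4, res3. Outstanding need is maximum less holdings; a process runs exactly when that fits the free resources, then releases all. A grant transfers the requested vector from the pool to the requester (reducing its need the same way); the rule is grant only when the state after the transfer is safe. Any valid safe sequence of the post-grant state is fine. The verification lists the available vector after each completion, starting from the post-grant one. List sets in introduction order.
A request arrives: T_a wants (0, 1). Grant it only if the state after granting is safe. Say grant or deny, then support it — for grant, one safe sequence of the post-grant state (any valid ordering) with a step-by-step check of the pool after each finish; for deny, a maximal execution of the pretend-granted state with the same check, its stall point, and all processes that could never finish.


GRANT. The post-grant state is safe; one safe sequence: T_e, T_a, T_g, T_d.
Key observation: (2, 1) free after granting still covers T_e first, and each release covers the next.
Step-by-step check of the post-grant state:
  pool = (2, 1)
  T_e needs (1, 1) <= (2, 1) -> finishes; pool += (1, 0) = (3, 1)
  T_a needs (3, 1) <= (3, 1) -> finishes; pool += (1, 1) = (4, 2)
  T_g needs (2, 2) <= (4, 2) -> finishes; pool += (0, 1) = (4, 3)
  T_d needs (4, 1) <= (4, 3) -> finishes; pool += (1, 1) = (5, 4)


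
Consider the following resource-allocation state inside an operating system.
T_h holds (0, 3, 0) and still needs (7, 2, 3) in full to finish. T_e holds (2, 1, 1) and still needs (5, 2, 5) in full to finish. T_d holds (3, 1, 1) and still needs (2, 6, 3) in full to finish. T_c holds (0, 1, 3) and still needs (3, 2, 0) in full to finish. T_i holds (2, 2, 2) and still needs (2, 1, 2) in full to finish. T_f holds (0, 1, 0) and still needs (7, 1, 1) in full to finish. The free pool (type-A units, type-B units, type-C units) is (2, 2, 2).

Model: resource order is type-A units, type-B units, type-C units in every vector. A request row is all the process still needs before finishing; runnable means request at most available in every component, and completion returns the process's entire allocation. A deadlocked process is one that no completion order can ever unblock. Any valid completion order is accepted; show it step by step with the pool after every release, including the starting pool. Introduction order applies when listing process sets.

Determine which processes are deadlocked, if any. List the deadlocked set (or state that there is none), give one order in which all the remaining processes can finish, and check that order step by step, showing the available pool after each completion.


The deadlocked set is T_h, T_e, T_d and T_f.
Key observation: after T_i, T_c the pool peaks at (4, 5, 7), and each blocked process is short somewhere: T_h on type-A units; T_e on type-A units; T_d on type-B units; T_f on type-A units.
A valid finishing order for the others: T_i, T_c. Step-by-step check:
  pool = (2, 2, 2)
  T_i: need (2, 1, 2) fits (2, 2, 2); releases (2, 2, 2), pool now (4, 4, 4)
  T_c: need (3, 2, 0) fits (4, 4, 4); releases (0, 1, 3), pool now (4, 5, 7)
The stuck group stays short no matter what:
  T_h cannot run: need (7, 2, 3) vs free (4, 5, 7) (insufficient type-A units)
  T_e cannot run: need (5, 2, 5) vs free (4, 5, 7) (insufficient type-A units)
  T_d cannot run: need (2, 6, 3) vs free (4, 5, 7) (insufficient type-B units)
  T_f cannot run: need (7, 1, 1) vs free (4, 5, 7) (insufficient type-A units)


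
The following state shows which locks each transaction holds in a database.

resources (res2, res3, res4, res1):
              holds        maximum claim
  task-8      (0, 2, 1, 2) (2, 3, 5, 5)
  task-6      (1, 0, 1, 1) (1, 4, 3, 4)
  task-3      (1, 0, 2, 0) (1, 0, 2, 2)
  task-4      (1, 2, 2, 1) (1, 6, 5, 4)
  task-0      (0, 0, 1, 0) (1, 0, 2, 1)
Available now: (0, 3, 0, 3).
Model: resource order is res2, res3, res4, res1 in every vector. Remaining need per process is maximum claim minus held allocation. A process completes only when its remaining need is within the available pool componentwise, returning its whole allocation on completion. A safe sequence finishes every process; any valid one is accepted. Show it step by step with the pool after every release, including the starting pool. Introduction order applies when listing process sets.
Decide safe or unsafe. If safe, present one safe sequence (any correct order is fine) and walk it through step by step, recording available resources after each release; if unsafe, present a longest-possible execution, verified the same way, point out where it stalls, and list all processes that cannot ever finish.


UNSAFE — no complete ordering exists.
Key observation: after task-3, task-0 the pool peaks at (1, 3, 3, 3), and each blocked process is short somewhere: task-8 on res2, res4; task-6 on res3; task-4 on res3.
Going as far as possible: task-3, task-0; after that, nothing fits. Walking it through:
  pool = (0, 3, 0, 3)
  run task-3 (needs (0, 0, 0, 2), free (0, 3, 0, 3)); after release of (1, 0, 2, 0) the pool is (1, 3, 2, 3)
  run task-0 (needs (1, 0, 1, 1), free (1, 3, 2, 3)); after release of (0, 0, 1, 0) the pool is (1, 3, 3, 3)
  task-8 still needs (2, 1, 4, 3) but only (1, 3, 3, 3) is free — short on res2 and res4
  task-6 still needs (0, 4, 2, 3) but only (1, 3, 3, 3) is free — short on res3
  task-4 still needs (0, 4, 3, 3) but only (1, 3, 3, 3) is free — short on res3
Permanently blocked: task-8, task-6 and task-4.
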